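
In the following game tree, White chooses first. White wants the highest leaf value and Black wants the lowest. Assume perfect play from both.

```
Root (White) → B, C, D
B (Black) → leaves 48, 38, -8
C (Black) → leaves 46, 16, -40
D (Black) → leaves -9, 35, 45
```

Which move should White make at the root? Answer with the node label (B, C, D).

B

B (Black): min(48, 38, -8) = -8
C (Black): min(46, 16, -40) = -40
D (Black): min(-9, 35, 45) = -9
Root (White): max(-8, -40, -9) = -8
White picks the child with the highest value: B (value -8).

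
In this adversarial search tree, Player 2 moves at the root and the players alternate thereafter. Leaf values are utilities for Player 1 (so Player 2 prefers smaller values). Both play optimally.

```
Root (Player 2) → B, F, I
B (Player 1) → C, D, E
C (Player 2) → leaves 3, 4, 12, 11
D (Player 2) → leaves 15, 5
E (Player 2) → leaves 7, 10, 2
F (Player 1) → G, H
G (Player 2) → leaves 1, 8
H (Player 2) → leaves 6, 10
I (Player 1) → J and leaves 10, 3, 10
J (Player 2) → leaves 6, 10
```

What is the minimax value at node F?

G: min(1, 8) = 1
H: min(6, 10) = 6
F: max(1, 6) = 6

6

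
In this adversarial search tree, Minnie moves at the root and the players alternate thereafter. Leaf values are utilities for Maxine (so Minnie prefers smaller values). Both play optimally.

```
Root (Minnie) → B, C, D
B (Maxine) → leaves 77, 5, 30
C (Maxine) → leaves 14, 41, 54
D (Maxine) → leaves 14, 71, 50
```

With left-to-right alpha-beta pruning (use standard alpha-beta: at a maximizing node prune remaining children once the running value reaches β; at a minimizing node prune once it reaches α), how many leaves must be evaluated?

8

B [α=-∞,β=+∞]: v=77
C [α=-∞,β=77]: v=54
D [α=-∞,β=54]: v=71 after child 2 ≥ β → β-cutoff, skip 1
Root [α=-∞,β=+∞]: v=54
Leaves evaluated: 8 of 9.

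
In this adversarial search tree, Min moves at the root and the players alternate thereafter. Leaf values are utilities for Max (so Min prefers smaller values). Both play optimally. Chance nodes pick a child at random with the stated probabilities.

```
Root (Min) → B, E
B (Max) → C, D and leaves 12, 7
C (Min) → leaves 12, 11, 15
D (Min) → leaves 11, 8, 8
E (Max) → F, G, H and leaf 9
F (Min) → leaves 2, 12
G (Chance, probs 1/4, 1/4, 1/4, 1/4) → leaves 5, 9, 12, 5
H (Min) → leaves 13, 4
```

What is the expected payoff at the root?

C (Min): min(12, 11, 15) = 11
D (Min): min(11, 8, 8) = 8
B (Max): max(11, 8, 12, 7) = 12
F (Min): min(2, 12) = 2
G (Chance): 1/4·5 + 1/4·9 + 1/4·12 + 1/4·5 = 7.75
H (Min): min(13, 4) = 4
E (Max): max(2, 7.75, 4, 9) = 9
Root (Min): min(12, 9) = 9

9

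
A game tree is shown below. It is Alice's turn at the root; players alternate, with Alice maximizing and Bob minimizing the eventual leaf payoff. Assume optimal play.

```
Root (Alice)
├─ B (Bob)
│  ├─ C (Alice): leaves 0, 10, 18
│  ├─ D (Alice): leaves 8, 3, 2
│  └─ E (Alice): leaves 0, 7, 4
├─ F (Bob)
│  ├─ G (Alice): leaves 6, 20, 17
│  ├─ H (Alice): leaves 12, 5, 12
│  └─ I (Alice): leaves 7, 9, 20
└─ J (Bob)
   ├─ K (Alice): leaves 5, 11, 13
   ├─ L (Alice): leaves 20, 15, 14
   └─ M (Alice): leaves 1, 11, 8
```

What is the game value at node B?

C: max(0, 10, 18) = 18
D: max(8, 3, 2) = 8
E: max(0, 7, 4) = 7
B: min(18, 8, 7) = 7

7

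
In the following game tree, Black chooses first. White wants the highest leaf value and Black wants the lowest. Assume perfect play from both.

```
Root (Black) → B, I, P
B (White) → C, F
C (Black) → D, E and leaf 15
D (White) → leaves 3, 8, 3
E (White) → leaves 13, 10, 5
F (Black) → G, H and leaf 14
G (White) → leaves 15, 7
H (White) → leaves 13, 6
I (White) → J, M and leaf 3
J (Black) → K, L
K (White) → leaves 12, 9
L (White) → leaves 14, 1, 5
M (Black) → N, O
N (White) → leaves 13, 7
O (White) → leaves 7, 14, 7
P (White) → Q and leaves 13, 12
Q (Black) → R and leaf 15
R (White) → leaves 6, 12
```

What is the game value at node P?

R: max(6, 12) = 12
Q: min(12, 15) = 12
P: max(12, 13, 12) = 13

13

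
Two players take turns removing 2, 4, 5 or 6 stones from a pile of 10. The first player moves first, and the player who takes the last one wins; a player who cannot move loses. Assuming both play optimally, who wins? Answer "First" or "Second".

First

i:   0  1  2  3  4  5  6  7  8  9 10
     L  L  W  W  W  W  W  W  L  L  W
Position 10 is W, so the first player wins.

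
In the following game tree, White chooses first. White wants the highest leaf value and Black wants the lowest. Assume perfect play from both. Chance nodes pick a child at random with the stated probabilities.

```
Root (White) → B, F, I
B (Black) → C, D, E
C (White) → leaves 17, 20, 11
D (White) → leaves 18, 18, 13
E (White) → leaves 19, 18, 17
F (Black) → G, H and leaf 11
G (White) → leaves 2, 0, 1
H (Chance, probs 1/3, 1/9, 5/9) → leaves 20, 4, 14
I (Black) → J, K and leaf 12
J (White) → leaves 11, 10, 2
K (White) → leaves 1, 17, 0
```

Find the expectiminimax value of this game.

C (White): max(17, 20, 11) = 20
D (White): max(18, 18, 13) = 18
E (White): max(19, 18, 17) = 19
B (Black): min(20, 18, 19) = 18
G (White): max(2, 0, 1) = 2
H (Chance): 1/3·20 + 1/9·4 + 5/9·14 = 14.89
F (Black): min(2, 14.89, 11) = 2
J (White): max(11, 10, 2) = 11
K (White): max(1, 17, 0) = 17
I (Black): min(11, 17, 12) = 11
Root (White): max(18, 2, 11) = 18

18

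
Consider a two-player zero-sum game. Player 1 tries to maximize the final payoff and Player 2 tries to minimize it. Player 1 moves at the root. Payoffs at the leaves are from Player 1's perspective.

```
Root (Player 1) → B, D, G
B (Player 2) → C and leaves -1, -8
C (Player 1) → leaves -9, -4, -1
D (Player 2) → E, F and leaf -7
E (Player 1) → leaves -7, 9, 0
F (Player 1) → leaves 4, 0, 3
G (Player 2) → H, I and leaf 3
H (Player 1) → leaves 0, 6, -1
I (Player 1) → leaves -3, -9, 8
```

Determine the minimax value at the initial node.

3

C (Player 1): max(-9, -4, -1) = -1
B (Player 2): min(-1, -1, -8) = -8
E (Player 1): max(-7, 9, 0) = 9
F (Player 1): max(4, 0, 3) = 4
D (Player 2): min(9, 4, -7) = -7
H (Player 1): max(0, 6, -1) = 6
I (Player 1): max(-3, -9, 8) = 8
G (Player 2): min(6, 8, 3) = 3
Root (Player 1): max(-8, -7, 3) = 3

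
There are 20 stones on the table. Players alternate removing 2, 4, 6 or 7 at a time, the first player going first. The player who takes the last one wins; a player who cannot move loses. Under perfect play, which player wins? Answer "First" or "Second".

Positions where the player to move wins (W) vs loses (L):
i:   0  1  2  3  4  5  6  7  8  9 10 11 12 13 14 15 16 17 18 19 20
     L  L  W  W  W  W  W  W  W  L  L  W  W  W  W  W  W  W  L  L  W
Position 20 is W, so the first player wins.

First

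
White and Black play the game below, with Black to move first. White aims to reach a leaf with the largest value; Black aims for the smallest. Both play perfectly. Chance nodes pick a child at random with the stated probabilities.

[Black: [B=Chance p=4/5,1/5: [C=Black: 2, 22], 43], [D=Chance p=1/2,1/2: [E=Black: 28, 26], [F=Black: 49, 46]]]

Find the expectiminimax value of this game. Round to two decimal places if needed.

10.2

C (Black): min(2, 22) = 2
B (Chance): 4/5·2 + 1/5·43 = 10.2
E (Black): min(28, 26) = 26
F (Black): min(49, 46) = 46
D (Chance): 1/2·26 + 1/2·46 = 36
Root (Black): min(10.2, 36) = 10.2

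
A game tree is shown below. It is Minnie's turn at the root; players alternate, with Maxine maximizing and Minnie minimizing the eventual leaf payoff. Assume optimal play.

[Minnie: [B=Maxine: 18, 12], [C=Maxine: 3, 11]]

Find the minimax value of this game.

B (Maxine): max(18, 12) = 18
C (Maxine): max(3, 11) = 11
Root (Minnie): min(18, 11) = 11

11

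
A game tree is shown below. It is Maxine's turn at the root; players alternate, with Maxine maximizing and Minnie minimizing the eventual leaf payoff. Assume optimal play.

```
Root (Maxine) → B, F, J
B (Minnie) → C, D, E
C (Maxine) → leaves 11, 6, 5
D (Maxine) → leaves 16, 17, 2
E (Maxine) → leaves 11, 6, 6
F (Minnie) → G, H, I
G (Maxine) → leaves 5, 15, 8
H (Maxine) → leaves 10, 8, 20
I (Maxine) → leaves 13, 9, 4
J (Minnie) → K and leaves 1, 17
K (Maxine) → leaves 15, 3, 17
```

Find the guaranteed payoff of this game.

13

C (Maxine): max(11, 6, 5) = 11
D (Maxine): max(16, 17, 2) = 17
E (Maxine): max(11, 6, 6) = 11
B (Minnie): min(11, 17, 11) = 11
G (Maxine): max(5, 15, 8) = 15
H (Maxine): max(10, 8, 20) = 20
I (Maxine): max(13, 9, 4) = 13
F (Minnie): min(15, 20, 13) = 13
K (Maxine): max(15, 3, 17) = 17
J (Minnie): min(17, 1, 17) = 1
Root (Maxine): max(11, 13, 1) = 13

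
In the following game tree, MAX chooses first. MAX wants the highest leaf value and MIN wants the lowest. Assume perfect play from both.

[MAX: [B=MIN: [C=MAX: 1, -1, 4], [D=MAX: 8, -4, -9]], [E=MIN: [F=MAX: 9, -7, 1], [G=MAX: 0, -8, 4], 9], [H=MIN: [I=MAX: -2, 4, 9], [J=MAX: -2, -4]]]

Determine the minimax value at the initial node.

4

C (MAX): max(1, -1, 4) = 4
D (MAX): max(8, -4, -9) = 8
B (MIN): min(4, 8) = 4
F (MAX): max(9, -7, 1) = 9
G (MAX): max(0, -8, 4) = 4
E (MIN): min(9, 4, 9) = 4
I (MAX): max(-2, 4, 9) = 9
J (MAX): max(-2, -4) = -2
H (MIN): min(9, -2) = -2
Root (MAX): max(4, 4, -2) = 4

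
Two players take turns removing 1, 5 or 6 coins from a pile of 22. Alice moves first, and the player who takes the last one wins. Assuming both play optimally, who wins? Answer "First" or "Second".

Second

Mark each pile size as W (mover wins) or L (mover loses):
i:   0  1  2  3  4  5  6  7  8  9 10 11 12 13 14 15 16 17 18 19 20 21 22
     L  W  L  W  L  W  W  W  W  W  W  L  W  L  W  L  W  W  W  W  W  W  L
Position 22 is L, so the second player wins.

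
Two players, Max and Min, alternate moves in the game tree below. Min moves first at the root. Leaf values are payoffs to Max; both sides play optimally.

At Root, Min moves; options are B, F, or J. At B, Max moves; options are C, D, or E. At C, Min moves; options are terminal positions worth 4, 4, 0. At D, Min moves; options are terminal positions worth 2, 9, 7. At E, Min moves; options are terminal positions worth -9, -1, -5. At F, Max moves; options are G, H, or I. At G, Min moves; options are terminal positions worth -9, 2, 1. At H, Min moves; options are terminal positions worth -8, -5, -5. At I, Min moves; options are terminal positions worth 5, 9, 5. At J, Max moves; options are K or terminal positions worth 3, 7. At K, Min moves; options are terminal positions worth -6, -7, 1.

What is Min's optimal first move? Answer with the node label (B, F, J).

B

C (Min): min(4, 4, 0) = 0
D (Min): min(2, 9, 7) = 2
E (Min): min(-9, -1, -5) = -9
B (Max): max(0, 2, -9) = 2
G (Min): min(-9, 2, 1) = -9
H (Min): min(-8, -5, -5) = -8
I (Min): min(5, 9, 5) = 5
F (Max): max(-9, -8, 5) = 5
K (Min): min(-6, -7, 1) = -7
J (Max): max(-7, 3, 7) = 7
Root (Min): min(2, 5, 7) = 2
Min picks the child with the lowest value: B (value 2).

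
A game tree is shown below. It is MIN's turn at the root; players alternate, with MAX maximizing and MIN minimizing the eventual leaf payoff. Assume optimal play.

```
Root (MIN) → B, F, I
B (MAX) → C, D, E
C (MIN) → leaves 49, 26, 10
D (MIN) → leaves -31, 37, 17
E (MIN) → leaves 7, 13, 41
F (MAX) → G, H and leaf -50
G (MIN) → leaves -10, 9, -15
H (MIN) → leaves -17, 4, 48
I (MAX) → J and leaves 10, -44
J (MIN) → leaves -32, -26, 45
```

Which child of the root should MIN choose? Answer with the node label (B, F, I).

C (MIN): min(49, 26, 10) = 10
D (MIN): min(-31, 37, 17) = -31
E (MIN): min(7, 13, 41) = 7
B (MAX): max(10, -31, 7) = 10
G (MIN): min(-10, 9, -15) = -15
H (MIN): min(-17, 4, 48) = -17
F (MAX): max(-15, -17, -50) = -15
J (MIN): min(-32, -26, 45) = -32
I (MAX): max(-32, 10, -44) = 10
Root (MIN): min(10, -15, 10) = -15
MIN picks the child with the lowest value: F (value -15).

F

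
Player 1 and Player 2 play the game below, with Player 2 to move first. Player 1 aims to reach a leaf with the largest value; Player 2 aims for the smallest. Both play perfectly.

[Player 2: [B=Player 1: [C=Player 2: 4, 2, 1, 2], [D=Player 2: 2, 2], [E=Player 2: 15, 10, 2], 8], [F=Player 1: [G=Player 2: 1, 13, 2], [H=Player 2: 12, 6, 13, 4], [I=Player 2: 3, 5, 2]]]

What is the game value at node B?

8

C: min(4, 2, 1, 2) = 1
D: min(2, 2) = 2
E: min(15, 10, 2) = 2
B: max(1, 2, 2, 8) = 8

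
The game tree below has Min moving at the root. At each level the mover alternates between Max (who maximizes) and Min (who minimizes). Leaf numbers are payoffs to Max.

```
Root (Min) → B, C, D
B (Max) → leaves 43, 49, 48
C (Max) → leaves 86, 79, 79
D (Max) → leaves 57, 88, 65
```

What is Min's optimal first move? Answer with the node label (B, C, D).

B (Max): max(43, 49, 48) = 49
C (Max): max(86, 79, 79) = 86
D (Max): max(57, 88, 65) = 88
Root (Min): min(49, 86, 88) = 49
Min picks the child with the lowest value: B (value 49).

B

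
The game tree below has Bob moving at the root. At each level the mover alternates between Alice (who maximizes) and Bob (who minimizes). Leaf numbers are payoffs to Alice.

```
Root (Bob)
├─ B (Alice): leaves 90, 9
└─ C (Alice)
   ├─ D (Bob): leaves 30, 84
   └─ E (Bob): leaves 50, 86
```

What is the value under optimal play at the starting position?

50

B (Alice): max(90, 9) = 90
D (Bob): min(30, 84) = 30
E (Bob): min(50, 86) = 50
C (Alice): max(30, 50) = 50
Root (Bob): min(90, 50) = 50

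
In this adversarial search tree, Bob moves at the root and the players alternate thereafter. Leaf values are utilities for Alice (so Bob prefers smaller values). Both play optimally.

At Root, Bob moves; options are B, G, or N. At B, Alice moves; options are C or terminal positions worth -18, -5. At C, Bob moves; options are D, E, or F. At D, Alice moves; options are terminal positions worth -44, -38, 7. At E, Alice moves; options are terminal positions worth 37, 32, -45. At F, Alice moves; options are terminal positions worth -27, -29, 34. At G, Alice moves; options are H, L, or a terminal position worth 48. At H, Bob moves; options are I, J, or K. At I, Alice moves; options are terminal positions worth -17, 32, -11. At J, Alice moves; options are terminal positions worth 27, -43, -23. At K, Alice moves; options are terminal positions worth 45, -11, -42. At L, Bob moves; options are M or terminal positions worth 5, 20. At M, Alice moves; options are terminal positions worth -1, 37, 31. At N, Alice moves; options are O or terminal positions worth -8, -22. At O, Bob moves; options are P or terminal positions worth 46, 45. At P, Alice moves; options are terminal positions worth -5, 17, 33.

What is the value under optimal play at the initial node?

D (Alice): max(-44, -38, 7) = 7
E (Alice): max(37, 32, -45) = 37
F (Alice): max(-27, -29, 34) = 34
C (Bob): min(7, 37, 34) = 7
B (Alice): max(7, -18, -5) = 7
I (Alice): max(-17, 32, -11) = 32
J (Alice): max(27, -43, -23) = 27
K (Alice): max(45, -11, -42) = 45
H (Bob): min(32, 27, 45) = 27
M (Alice): max(-1, 37, 31) = 37
L (Bob): min(37, 5, 20) = 5
G (Alice): max(27, 5, 48) = 48
P (Alice): max(-5, 17, 33) = 33
O (Bob): min(33, 46, 45) = 33
N (Alice): max(33, -8, -22) = 33
Root (Bob): min(7, 48, 33) = 7

7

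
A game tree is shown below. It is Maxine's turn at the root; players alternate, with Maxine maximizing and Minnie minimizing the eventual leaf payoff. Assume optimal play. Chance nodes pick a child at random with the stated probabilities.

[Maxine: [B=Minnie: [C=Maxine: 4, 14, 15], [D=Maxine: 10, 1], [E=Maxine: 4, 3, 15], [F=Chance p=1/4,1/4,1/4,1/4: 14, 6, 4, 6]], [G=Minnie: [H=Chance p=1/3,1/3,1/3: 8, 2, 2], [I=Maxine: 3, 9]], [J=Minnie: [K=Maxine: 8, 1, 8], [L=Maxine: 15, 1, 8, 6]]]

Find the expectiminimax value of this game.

C (Maxine): max(4, 14, 15) = 15
D (Maxine): max(10, 1) = 10
E (Maxine): max(4, 3, 15) = 15
F (Chance): 1/4·14 + 1/4·6 + 1/4·4 + 1/4·6 = 7.5
B (Minnie): min(15, 10, 15, 7.5) = 7.5
H (Chance): 1/3·8 + 1/3·2 + 1/3·2 = 4
I (Maxine): max(3, 9) = 9
G (Minnie): min(4, 9) = 4
K (Maxine): max(8, 1, 8) = 8
L (Maxine): max(15, 1, 8, 6) = 15
J (Minnie): min(8, 15) = 8
Root (Maxine): max(7.5, 4, 8) = 8

8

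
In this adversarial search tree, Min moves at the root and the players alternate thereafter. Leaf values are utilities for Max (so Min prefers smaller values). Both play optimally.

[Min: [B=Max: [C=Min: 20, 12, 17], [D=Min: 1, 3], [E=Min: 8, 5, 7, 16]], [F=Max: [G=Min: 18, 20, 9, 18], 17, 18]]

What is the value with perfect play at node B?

C: min(20, 12, 17) = 12
D: min(1, 3) = 1
E: min(8, 5, 7, 16) = 5
B: max(12, 1, 5) = 12

12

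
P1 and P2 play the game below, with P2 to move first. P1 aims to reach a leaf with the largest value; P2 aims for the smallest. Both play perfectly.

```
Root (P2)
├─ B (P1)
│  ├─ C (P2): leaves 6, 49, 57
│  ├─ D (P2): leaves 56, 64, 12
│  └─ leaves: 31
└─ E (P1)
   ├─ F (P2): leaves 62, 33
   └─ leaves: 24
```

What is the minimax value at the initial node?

31

C (P2): min(6, 49, 57) = 6
D (P2): min(56, 64, 12) = 12
B (P1): max(6, 12, 31) = 31
F (P2): min(62, 33) = 33
E (P1): max(33, 24) = 33
Root (P2): min(31, 33) = 31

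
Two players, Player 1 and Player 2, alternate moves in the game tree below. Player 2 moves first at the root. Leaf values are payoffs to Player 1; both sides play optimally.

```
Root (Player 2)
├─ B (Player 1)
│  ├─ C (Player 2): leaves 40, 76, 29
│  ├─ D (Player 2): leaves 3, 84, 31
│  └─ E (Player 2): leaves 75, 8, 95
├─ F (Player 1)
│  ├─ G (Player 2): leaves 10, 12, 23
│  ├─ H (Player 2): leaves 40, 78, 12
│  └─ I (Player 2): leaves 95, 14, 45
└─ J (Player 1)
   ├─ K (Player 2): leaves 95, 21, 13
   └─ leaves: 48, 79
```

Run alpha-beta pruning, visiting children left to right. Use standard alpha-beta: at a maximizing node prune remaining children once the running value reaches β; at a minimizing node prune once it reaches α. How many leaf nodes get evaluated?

19

C [α=-∞,β=+∞]: v=29
D [α=29,β=+∞]: v=3 after child 1 ≤ α → α-cutoff, skip 2
E [α=29,β=+∞]: v=8 after child 2 ≤ α → α-cutoff, skip 1
B [α=-∞,β=+∞]: v=29
G [α=-∞,β=29]: v=10
H [α=10,β=29]: v=12
I [α=12,β=29]: v=14
F [α=-∞,β=29]: v=14
K [α=-∞,β=14]: v=13
J [α=-∞,β=14]: v=48 after child 2 ≥ β → β-cutoff, skip 1
Root [α=-∞,β=+∞]: v=14
Leaves evaluated: 19 of 23.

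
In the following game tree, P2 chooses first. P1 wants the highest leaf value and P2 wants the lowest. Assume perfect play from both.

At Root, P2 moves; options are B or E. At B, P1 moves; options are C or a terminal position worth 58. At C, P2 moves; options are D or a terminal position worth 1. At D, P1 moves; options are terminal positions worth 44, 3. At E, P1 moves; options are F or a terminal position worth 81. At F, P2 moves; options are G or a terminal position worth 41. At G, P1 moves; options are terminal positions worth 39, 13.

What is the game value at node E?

G: max(39, 13) = 39
F: min(39, 41) = 39
E: max(39, 81) = 81

81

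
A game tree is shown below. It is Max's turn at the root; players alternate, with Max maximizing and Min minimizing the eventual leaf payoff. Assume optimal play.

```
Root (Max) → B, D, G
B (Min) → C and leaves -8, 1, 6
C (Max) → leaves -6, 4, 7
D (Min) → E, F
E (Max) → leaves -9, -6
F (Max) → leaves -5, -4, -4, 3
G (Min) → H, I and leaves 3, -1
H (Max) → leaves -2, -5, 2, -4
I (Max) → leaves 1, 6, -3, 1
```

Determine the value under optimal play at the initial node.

C (Max): max(-6, 4, 7) = 7
B (Min): min(7, -8, 1, 6) = -8
E (Max): max(-9, -6) = -6
F (Max): max(-5, -4, -4, 3) = 3
D (Min): min(-6, 3) = -6
H (Max): max(-2, -5, 2, -4) = 2
I (Max): max(1, 6, -3, 1) = 6
G (Min): min(2, 6, 3, -1) = -1
Root (Max): max(-8, -6, -1) = -1

-1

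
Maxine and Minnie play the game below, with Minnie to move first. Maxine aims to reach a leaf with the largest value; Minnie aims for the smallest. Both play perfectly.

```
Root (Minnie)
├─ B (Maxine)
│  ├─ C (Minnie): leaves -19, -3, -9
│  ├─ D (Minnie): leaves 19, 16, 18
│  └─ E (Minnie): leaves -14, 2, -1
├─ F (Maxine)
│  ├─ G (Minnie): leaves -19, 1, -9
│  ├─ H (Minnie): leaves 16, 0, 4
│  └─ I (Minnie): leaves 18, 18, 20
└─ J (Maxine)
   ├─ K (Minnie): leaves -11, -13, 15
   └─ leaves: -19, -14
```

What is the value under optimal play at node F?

18

G: min(-19, 1, -9) = -19
H: min(16, 0, 4) = 0
I: min(18, 18, 20) = 18
F: max(-19, 0, 18) = 18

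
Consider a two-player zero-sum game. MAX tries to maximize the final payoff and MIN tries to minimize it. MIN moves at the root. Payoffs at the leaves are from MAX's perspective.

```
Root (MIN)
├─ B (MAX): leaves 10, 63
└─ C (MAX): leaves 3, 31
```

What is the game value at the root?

B (MAX): max(10, 63) = 63
C (MAX): max(3, 31) = 31
Root (MIN): min(63, 31) = 31

31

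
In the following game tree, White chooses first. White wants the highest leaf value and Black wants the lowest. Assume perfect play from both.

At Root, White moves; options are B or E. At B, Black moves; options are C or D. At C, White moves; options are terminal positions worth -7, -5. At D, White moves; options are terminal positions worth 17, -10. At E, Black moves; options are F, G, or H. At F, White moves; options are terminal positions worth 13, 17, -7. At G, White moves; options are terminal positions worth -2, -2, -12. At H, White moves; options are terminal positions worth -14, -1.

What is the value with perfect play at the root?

-2

C (White): max(-7, -5) = -5
D (White): max(17, -10) = 17
B (Black): min(-5, 17) = -5
F (White): max(13, 17, -7) = 17
G (White): max(-2, -2, -12) = -2
H (White): max(-14, -1) = -1
E (Black): min(17, -2, -1) = -2
Root (White): max(-5, -2) = -2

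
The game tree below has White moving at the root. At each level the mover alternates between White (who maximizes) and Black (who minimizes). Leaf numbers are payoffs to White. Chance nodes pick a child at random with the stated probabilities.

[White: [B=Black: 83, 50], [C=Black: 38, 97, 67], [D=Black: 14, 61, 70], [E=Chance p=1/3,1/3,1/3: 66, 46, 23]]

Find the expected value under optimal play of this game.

50

B (Black): min(83, 50) = 50
C (Black): min(38, 97, 67) = 38
D (Black): min(14, 61, 70) = 14
E (Chance): 1/3·66 + 1/3·46 + 1/3·23 = 45
Root (White): max(50, 38, 14, 45) = 50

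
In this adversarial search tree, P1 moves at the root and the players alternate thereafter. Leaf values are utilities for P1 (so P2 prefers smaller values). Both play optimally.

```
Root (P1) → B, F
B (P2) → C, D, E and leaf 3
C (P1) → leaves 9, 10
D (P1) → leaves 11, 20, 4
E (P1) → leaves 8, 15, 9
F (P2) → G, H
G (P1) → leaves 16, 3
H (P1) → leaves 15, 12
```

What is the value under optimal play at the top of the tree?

C (P1): max(9, 10) = 10
D (P1): max(11, 20, 4) = 20
E (P1): max(8, 15, 9) = 15
B (P2): min(10, 20, 15, 3) = 3
G (P1): max(16, 3) = 16
H (P1): max(15, 12) = 15
F (P2): min(16, 15) = 15
Root (P1): max(3, 15) = 15

15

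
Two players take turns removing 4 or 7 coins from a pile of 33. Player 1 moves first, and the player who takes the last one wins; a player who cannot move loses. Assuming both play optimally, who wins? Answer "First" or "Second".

Positions where the player to move wins (W) vs loses (L):
i:   0  1  2  3  4  5  6  7  8  9 10 11 12 13 14 15 16 17 18 19 20 21 22 23 24 25 26 27 28 29 30 31 32 33
     L  L  L  L  W  W  W  W  W  W  W  L  L  L  L  W  W  W  W  W  W  W  L  L  L  L  W  W  W  W  W  W  W  L
Position 33 is L, so the second player wins.

Second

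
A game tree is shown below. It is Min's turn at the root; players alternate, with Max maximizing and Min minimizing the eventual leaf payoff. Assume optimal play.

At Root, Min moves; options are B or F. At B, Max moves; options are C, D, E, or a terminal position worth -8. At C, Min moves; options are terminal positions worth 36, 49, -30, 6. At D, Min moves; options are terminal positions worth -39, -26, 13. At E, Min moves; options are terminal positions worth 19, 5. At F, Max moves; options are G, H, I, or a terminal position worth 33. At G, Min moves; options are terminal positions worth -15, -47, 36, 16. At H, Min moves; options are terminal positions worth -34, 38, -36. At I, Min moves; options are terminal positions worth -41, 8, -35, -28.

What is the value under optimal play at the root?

C (Min): min(36, 49, -30, 6) = -30
D (Min): min(-39, -26, 13) = -39
E (Min): min(19, 5) = 5
B (Max): max(-30, -39, 5, -8) = 5
G (Min): min(-15, -47, 36, 16) = -47
H (Min): min(-34, 38, -36) = -36
I (Min): min(-41, 8, -35, -28) = -41
F (Max): max(-47, -36, -41, 33) = 33
Root (Min): min(5, 33) = 5

5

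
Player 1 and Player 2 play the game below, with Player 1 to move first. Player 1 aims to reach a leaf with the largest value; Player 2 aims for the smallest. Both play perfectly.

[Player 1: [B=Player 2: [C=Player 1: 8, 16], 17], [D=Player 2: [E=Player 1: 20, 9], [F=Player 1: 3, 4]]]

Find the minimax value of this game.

16

C (Player 1): max(8, 16) = 16
B (Player 2): min(16, 17) = 16
E (Player 1): max(20, 9) = 20
F (Player 1): max(3, 4) = 4
D (Player 2): min(20, 4) = 4
Root (Player 1): max(16, 4) = 16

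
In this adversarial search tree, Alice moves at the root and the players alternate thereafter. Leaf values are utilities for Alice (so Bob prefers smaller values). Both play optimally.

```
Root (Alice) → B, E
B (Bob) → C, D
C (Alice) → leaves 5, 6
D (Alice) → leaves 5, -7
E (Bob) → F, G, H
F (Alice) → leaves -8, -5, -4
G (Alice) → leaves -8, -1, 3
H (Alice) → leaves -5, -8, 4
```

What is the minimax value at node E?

F: max(-8, -5, -4) = -4
G: max(-8, -1, 3) = 3
H: max(-5, -8, 4) = 4
E: min(-4, 3, 4) = -4

-4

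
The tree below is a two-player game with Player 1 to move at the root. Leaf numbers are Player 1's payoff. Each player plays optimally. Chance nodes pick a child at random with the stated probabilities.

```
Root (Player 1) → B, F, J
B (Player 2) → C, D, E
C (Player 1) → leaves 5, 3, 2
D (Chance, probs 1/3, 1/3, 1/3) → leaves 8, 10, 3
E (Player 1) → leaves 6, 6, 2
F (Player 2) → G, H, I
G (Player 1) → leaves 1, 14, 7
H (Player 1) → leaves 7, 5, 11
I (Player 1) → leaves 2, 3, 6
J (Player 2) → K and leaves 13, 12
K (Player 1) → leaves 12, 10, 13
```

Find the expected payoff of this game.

12

C (Player 1): max(5, 3, 2) = 5
D (Chance): 1/3·8 + 1/3·10 + 1/3·3 = 7
E (Player 1): max(6, 6, 2) = 6
B (Player 2): min(5, 7, 6) = 5
G (Player 1): max(1, 14, 7) = 14
H (Player 1): max(7, 5, 11) = 11
I (Player 1): max(2, 3, 6) = 6
F (Player 2): min(14, 11, 6) = 6
K (Player 1): max(12, 10, 13) = 13
J (Player 2): min(13, 13, 12) = 12
Root (Player 1): max(5, 6, 12) = 12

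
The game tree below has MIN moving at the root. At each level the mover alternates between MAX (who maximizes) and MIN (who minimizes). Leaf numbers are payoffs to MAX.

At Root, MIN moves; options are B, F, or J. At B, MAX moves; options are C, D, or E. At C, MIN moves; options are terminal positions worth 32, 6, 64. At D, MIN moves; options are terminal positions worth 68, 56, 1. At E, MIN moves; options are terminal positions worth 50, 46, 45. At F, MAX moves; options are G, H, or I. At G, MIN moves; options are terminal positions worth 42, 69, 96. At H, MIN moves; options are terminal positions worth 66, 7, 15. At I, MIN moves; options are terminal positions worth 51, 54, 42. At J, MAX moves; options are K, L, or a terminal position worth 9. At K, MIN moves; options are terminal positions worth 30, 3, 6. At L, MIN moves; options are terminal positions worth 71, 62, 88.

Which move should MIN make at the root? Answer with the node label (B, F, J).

C (MIN): min(32, 6, 64) = 6
D (MIN): min(68, 56, 1) = 1
E (MIN): min(50, 46, 45) = 45
B (MAX): max(6, 1, 45) = 45
G (MIN): min(42, 69, 96) = 42
H (MIN): min(66, 7, 15) = 7
I (MIN): min(51, 54, 42) = 42
F (MAX): max(42, 7, 42) = 42
K (MIN): min(30, 3, 6) = 3
L (MIN): min(71, 62, 88) = 62
J (MAX): max(3, 62, 9) = 62
Root (MIN): min(45, 42, 62) = 42
MIN picks the child with the lowest value: F (value 42).

F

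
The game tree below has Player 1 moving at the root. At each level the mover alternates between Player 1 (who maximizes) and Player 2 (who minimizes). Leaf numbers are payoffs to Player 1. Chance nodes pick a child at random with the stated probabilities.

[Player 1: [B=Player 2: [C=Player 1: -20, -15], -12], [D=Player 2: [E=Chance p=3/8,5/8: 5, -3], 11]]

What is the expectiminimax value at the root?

C (Player 1): max(-20, -15) = -15
B (Player 2): min(-15, -12) = -15
E (Chance): 3/8·5 + 5/8·-3 = 0
D (Player 2): min(0, 11) = 0
Root (Player 1): max(-15, 0) = 0

0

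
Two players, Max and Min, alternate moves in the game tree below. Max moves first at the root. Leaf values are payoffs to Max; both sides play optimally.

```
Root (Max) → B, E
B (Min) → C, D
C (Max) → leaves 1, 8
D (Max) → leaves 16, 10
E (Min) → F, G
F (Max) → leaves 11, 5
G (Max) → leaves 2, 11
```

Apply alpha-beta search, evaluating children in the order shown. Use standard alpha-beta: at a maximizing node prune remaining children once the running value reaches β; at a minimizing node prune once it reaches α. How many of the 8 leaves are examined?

C [α=-∞,β=+∞]: v=8
D [α=-∞,β=8]: v=16 after child 1 ≥ β → β-cutoff, skip 1
B [α=-∞,β=+∞]: v=8
F [α=8,β=+∞]: v=11
G [α=8,β=11]: v=11
E [α=8,β=+∞]: v=11
Root [α=-∞,β=+∞]: v=11
Leaves evaluated: 7 of 8.

7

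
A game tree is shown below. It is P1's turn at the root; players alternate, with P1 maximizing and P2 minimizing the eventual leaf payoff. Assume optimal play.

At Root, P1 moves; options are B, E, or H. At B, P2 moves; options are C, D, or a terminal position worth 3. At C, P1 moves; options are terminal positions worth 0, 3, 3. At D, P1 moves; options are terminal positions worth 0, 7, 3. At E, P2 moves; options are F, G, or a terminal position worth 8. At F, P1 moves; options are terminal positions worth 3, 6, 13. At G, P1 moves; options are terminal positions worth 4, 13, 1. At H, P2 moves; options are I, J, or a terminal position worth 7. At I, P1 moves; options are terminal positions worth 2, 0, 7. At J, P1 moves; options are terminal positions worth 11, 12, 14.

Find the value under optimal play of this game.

C (P1): max(0, 3, 3) = 3
D (P1): max(0, 7, 3) = 7
B (P2): min(3, 7, 3) = 3
F (P1): max(3, 6, 13) = 13
G (P1): max(4, 13, 1) = 13
E (P2): min(13, 13, 8) = 8
I (P1): max(2, 0, 7) = 7
J (P1): max(11, 12, 14) = 14
H (P2): min(7, 14, 7) = 7
Root (P1): max(3, 8, 7) = 8

8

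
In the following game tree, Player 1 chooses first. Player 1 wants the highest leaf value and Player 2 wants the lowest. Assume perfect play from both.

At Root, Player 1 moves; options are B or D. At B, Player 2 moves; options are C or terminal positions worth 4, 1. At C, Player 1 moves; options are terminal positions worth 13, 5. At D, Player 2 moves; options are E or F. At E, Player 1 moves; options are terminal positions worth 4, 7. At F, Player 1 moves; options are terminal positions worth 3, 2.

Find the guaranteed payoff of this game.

C (Player 1): max(13, 5) = 13
B (Player 2): min(13, 4, 1) = 1
E (Player 1): max(4, 7) = 7
F (Player 1): max(3, 2) = 3
D (Player 2): min(7, 3) = 3
Root (Player 1): max(1, 3) = 3

3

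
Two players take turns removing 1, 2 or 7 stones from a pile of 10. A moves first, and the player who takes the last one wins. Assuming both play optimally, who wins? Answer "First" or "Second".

W/L table (W = player to move can force a win):
i:   0  1  2  3  4  5  6  7  8  9 10
     L  W  W  L  W  W  L  W  W  L  W
Position 10 is W, so the first player wins.

First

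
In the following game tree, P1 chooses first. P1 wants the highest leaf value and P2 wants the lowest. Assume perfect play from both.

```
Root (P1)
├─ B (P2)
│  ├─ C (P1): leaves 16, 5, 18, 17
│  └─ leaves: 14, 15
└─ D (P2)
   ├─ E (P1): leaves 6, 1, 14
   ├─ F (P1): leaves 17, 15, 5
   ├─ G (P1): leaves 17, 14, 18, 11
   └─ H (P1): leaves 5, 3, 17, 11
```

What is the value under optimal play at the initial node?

14

C (P1): max(16, 5, 18, 17) = 18
B (P2): min(18, 14, 15) = 14
E (P1): max(6, 1, 14) = 14
F (P1): max(17, 15, 5) = 17
G (P1): max(17, 14, 18, 11) = 18
H (P1): max(5, 3, 17, 11) = 17
D (P2): min(14, 17, 18, 17) = 14
Root (P1): max(14, 14) = 14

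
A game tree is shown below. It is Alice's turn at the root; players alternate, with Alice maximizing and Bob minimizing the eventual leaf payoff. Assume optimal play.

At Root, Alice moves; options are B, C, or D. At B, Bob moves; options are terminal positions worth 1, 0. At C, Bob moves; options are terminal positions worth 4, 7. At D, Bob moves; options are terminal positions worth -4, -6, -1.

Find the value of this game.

B (Bob): min(1, 0) = 0
C (Bob): min(4, 7) = 4
D (Bob): min(-4, -6, -1) = -6
Root (Alice): max(0, 4, -6) = 4

4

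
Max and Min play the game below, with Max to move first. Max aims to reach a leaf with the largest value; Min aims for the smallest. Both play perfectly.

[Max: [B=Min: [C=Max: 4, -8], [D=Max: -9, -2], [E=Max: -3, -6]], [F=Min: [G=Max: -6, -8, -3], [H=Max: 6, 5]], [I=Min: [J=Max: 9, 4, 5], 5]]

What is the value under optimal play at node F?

G: max(-6, -8, -3) = -3
H: max(6, 5) = 6
F: min(-3, 6) = -3

-3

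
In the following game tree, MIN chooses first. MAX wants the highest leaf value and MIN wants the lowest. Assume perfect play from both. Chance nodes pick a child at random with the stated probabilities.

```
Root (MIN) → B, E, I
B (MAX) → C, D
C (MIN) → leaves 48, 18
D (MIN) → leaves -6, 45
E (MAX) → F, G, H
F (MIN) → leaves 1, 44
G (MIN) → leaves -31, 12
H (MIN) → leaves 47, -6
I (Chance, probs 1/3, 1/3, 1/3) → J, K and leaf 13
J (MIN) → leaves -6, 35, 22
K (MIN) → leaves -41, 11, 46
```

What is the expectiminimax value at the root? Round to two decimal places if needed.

C (MIN): min(48, 18) = 18
D (MIN): min(-6, 45) = -6
B (MAX): max(18, -6) = 18
F (MIN): min(1, 44) = 1
G (MIN): min(-31, 12) = -31
H (MIN): min(47, -6) = -6
E (MAX): max(1, -31, -6) = 1
J (MIN): min(-6, 35, 22) = -6
K (MIN): min(-41, 11, 46) = -41
I (Chance): 1/3·-6 + 1/3·-41 + 1/3·13 = -11.33
Root (MIN): min(18, 1, -11.33) = -11.33

-11.33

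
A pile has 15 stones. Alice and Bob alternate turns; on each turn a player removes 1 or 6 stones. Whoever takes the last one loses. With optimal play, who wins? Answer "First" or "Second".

Second

Compute winning (W) and losing (L) positions by backward induction:
i:   0  1  2  3  4  5  6  7  8  9 10 11 12 13 14 15
     W  L  W  L  W  L  W  W  L  W  L  W  L  W  W  L
Position 15 is L, so the second player wins.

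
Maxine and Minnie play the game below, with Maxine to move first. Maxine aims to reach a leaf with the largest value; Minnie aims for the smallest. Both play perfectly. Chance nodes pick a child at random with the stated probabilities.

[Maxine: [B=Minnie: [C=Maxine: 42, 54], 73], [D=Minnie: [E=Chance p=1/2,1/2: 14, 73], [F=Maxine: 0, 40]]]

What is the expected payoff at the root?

54

C (Maxine): max(42, 54) = 54
B (Minnie): min(54, 73) = 54
E (Chance): 1/2·14 + 1/2·73 = 43.5
F (Maxine): max(0, 40) = 40
D (Minnie): min(43.5, 40) = 40
Root (Maxine): max(54, 40) = 54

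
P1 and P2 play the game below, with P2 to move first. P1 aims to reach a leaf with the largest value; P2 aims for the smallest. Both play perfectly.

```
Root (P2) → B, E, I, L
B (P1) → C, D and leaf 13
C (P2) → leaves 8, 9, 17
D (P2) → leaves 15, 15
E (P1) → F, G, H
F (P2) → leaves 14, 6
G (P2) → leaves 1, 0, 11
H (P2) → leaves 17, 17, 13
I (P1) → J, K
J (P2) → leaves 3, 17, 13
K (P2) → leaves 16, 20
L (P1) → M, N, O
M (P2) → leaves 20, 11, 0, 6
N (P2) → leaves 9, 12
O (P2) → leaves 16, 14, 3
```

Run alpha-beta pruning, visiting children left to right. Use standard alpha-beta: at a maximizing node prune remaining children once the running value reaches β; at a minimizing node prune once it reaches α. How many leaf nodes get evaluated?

26

C [α=-∞,β=+∞]: v=8
D [α=8,β=+∞]: v=15
B [α=-∞,β=+∞]: v=15
F [α=-∞,β=15]: v=6
G [α=6,β=15]: v=1 after child 1 ≤ α → α-cutoff, skip 2
H [α=6,β=15]: v=13
E [α=-∞,β=15]: v=13
J [α=-∞,β=13]: v=3
K [α=3,β=13]: v=16
I [α=-∞,β=13]: v=16
M [α=-∞,β=13]: v=0
N [α=0,β=13]: v=9
O [α=9,β=13]: v=3
L [α=-∞,β=13]: v=9
Root [α=-∞,β=+∞]: v=9
Leaves evaluated: 26 of 28.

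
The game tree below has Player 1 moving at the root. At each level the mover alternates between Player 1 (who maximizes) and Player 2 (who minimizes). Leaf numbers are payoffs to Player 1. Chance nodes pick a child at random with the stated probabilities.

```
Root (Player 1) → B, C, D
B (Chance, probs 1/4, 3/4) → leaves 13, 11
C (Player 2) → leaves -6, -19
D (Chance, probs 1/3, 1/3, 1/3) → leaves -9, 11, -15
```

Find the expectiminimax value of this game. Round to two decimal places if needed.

B (Chance): 1/4·13 + 3/4·11 = 11.5
C (Player 2): min(-6, -19) = -19
D (Chance): 1/3·-9 + 1/3·11 + 1/3·-15 = -4.33
Root (Player 1): max(11.5, -19, -4.33) = 11.5

11.5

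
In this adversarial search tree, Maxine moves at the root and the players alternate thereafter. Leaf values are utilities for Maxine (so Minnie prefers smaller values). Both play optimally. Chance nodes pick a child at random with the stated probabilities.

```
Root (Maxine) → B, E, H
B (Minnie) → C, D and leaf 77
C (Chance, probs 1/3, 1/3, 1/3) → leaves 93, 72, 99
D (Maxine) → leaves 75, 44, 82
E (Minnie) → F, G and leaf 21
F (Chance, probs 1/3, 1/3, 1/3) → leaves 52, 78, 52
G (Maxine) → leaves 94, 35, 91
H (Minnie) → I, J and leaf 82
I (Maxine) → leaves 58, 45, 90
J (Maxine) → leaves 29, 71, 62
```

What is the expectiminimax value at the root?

C (Chance): 1/3·93 + 1/3·72 + 1/3·99 = 88
D (Maxine): max(75, 44, 82) = 82
B (Minnie): min(88, 82, 77) = 77
F (Chance): 1/3·52 + 1/3·78 + 1/3·52 = 60.67
G (Maxine): max(94, 35, 91) = 94
E (Minnie): min(60.67, 94, 21) = 21
I (Maxine): max(58, 45, 90) = 90
J (Maxine): max(29, 71, 62) = 71
H (Minnie): min(90, 71, 82) = 71
Root (Maxine): max(77, 21, 71) = 77

77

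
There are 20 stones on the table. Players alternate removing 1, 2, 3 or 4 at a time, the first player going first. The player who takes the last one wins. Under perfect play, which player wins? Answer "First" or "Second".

Second

Compute winning (W) and losing (L) positions by backward induction:
i:   0  1  2  3  4  5  6  7  8  9 10 11 12 13 14 15 16 17 18 19 20
     L  W  W  W  W  L  W  W  W  W  L  W  W  W  W  L  W  W  W  W  L
Position 20 is L, so the second player wins.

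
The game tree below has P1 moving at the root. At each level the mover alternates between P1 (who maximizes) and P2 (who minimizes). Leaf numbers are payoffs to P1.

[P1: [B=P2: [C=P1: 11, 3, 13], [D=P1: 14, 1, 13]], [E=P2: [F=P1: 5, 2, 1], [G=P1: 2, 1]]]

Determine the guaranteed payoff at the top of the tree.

13

C (P1): max(11, 3, 13) = 13
D (P1): max(14, 1, 13) = 14
B (P2): min(13, 14) = 13
F (P1): max(5, 2, 1) = 5
G (P1): max(2, 1) = 2
E (P2): min(5, 2) = 2
Root (P1): max(13, 2) = 13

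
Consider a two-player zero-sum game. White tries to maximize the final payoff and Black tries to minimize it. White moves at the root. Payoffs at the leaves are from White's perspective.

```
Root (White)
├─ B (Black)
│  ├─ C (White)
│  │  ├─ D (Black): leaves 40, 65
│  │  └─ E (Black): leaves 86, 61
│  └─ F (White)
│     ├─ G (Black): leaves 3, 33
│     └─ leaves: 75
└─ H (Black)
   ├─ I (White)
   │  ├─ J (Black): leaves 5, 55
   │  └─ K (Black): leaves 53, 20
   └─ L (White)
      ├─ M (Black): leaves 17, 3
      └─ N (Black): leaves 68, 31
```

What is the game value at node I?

20

J: min(5, 55) = 5
K: min(53, 20) = 20
I: max(5, 20) = 20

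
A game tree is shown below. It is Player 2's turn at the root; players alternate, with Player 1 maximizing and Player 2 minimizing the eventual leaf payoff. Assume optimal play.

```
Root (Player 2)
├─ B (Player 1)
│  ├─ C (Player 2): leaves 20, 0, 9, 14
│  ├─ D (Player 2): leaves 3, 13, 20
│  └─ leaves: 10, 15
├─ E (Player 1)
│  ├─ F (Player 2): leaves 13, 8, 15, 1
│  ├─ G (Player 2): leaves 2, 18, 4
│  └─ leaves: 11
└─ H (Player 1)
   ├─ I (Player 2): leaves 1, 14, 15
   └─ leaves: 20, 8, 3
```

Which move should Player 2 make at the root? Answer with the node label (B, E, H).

C (Player 2): min(20, 0, 9, 14) = 0
D (Player 2): min(3, 13, 20) = 3
B (Player 1): max(0, 3, 10, 15) = 15
F (Player 2): min(13, 8, 15, 1) = 1
G (Player 2): min(2, 18, 4) = 2
E (Player 1): max(1, 2, 11) = 11
I (Player 2): min(1, 14, 15) = 1
H (Player 1): max(1, 20, 8, 3) = 20
Root (Player 2): min(15, 11, 20) = 11
Player 2 picks the child with the lowest value: E (value 11).

E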